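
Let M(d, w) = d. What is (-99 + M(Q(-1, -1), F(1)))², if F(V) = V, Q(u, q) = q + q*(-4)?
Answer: 9216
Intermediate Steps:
Q(u, q) = -3*q (Q(u, q) = q - 4*q = -3*q)
(-99 + M(Q(-1, -1), F(1)))² = (-99 - 3*(-1))² = (-99 + 3)² = (-96)² = 9216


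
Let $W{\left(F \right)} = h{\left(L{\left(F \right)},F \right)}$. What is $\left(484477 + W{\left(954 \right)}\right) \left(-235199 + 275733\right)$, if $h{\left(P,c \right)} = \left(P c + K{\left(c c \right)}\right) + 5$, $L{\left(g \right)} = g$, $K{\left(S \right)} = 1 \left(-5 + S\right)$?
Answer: $93419074606$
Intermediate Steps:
$K{\left(S \right)} = -5 + S$
$h{\left(P,c \right)} = c^{2} + P c$ ($h{\left(P,c \right)} = \left(P c + \left(-5 + c c\right)\right) + 5 = \left(P c + \left(-5 + c^{2}\right)\right) + 5 = \left(-5 + c^{2} + P c\right) + 5 = c^{2} + P c$)
$W{\left(F \right)} = 2 F^{2}$ ($W{\left(F \right)} = F \left(F + F\right) = F 2 F = 2 F^{2}$)
$\left(484477 + W{\left(954 \right)}\right) \left(-235199 + 275733\right) = \left(484477 + 2 \cdot 954^{2}\right) \left(-235199 + 275733\right) = \left(484477 + 2 \cdot 910116\right) 40534 = \left(484477 + 1820232\right) 40534 = 2304709 \cdot 40534 = 93419074606$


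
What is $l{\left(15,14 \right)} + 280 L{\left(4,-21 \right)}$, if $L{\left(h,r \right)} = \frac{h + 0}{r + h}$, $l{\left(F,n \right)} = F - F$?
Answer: $- \frac{1120}{17} \approx -65.882$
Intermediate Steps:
$l{\left(F,n \right)} = 0$
$L{\left(h,r \right)} = \frac{h}{h + r}$
$l{\left(15,14 \right)} + 280 L{\left(4,-21 \right)} = 0 + 280 \frac{4}{4 - 21} = 0 + 280 \frac{4}{-17} = 0 + 280 \cdot 4 \left(- \frac{1}{17}\right) = 0 + 280 \left(- \frac{4}{17}\right) = 0 - \frac{1120}{17} = - \frac{1120}{17}$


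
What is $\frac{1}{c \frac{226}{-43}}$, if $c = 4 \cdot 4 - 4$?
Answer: $- \frac{43}{2712} \approx -0.015855$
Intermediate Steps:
$c = 12$ ($c = 16 - 4 = 12$)
$\frac{1}{c \frac{226}{-43}} = \frac{1}{12 \frac{226}{-43}} = \frac{1}{12 \cdot 226 \left(- \frac{1}{43}\right)} = \frac{1}{12 \left(- \frac{226}{43}\right)} = \frac{1}{- \frac{2712}{43}} = - \frac{43}{2712}$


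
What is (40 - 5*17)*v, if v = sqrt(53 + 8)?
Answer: -45*sqrt(61) ≈ -351.46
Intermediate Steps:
v = sqrt(61) ≈ 7.8102
(40 - 5*17)*v = (40 - 5*17)*sqrt(61) = (40 - 85)*sqrt(61) = -45*sqrt(61)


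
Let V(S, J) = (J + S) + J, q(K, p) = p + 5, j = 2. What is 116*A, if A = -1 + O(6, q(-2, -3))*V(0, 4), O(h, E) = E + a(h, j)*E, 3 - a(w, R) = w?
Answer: -3828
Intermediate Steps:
a(w, R) = 3 - w
q(K, p) = 5 + p
V(S, J) = S + 2*J
O(h, E) = E + E*(3 - h) (O(h, E) = E + (3 - h)*E = E + E*(3 - h))
A = -33 (A = -1 + ((5 - 3)*(4 - 1*6))*(0 + 2*4) = -1 + (2*(4 - 6))*(0 + 8) = -1 + (2*(-2))*8 = -1 - 4*8 = -1 - 32 = -33)
116*A = 116*(-33) = -3828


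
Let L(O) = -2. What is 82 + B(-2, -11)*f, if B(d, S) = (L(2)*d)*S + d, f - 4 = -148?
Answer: 6706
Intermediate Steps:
f = -144 (f = 4 - 148 = -144)
B(d, S) = d - 2*S*d (B(d, S) = (-2*d)*S + d = -2*S*d + d = d - 2*S*d)
82 + B(-2, -11)*f = 82 - 2*(1 - 2*(-11))*(-144) = 82 - 2*(1 + 22)*(-144) = 82 - 2*23*(-144) = 82 - 46*(-144) = 82 + 6624 = 6706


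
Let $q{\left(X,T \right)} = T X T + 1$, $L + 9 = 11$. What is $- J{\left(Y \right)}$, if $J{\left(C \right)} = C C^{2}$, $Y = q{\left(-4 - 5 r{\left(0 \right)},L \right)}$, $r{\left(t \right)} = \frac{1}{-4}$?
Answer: $1000$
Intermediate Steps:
$r{\left(t \right)} = - \frac{1}{4}$
$L = 2$ ($L = -9 + 11 = 2$)
$q{\left(X,T \right)} = 1 + X T^{2}$ ($q{\left(X,T \right)} = X T^{2} + 1 = 1 + X T^{2}$)
$Y = -10$ ($Y = 1 + \left(-4 - - \frac{5}{4}\right) 2^{2} = 1 + \left(-4 + \frac{5}{4}\right) 4 = 1 - 11 = -10$)
$J{\left(C \right)} = C^{3}$
$- J{\left(Y \right)} = - \left(-10\right)^{3} = \left(-1\right) \left(-1000\right) = 1000$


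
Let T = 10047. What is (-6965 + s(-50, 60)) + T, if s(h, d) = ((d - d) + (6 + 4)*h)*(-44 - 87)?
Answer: 68582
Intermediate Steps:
s(h, d) = -1310*h (s(h, d) = (0 + 10*h)*(-131) = (10*h)*(-131) = -1310*h)
(-6965 + s(-50, 60)) + T = (-6965 - 1310*(-50)) + 10047 = (-6965 + 65500) + 10047 = 58535 + 10047 = 68582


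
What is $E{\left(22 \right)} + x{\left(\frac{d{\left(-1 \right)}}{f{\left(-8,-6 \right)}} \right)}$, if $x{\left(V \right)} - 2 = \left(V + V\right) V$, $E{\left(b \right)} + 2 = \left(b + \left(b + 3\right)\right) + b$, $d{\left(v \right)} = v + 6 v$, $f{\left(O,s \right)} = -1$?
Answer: $167$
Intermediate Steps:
$d{\left(v \right)} = 7 v$
$E{\left(b \right)} = 1 + 3 b$ ($E{\left(b \right)} = -2 + \left(\left(b + \left(b + 3\right)\right) + b\right) = -2 + \left(\left(b + \left(3 + b\right)\right) + b\right) = -2 + \left(\left(3 + 2 b\right) + b\right) = -2 + \left(3 + 3 b\right) = 1 + 3 b$)
$x{\left(V \right)} = 2 + 2 V^{2}$ ($x{\left(V \right)} = 2 + \left(V + V\right) V = 2 + 2 V V = 2 + 2 V^{2}$)
$E{\left(22 \right)} + x{\left(\frac{d{\left(-1 \right)}}{f{\left(-8,-6 \right)}} \right)} = \left(1 + 3 \cdot 22\right) + \left(2 + 2 \left(\frac{7 \left(-1\right)}{-1}\right)^{2}\right) = \left(1 + 66\right) + \left(2 + 2 \left(\left(-7\right) \left(-1\right)\right)^{2}\right) = 67 + \left(2 + 2 \cdot 7^{2}\right) = 67 + \left(2 + 2 \cdot 49\right) = 67 + \left(2 + 98\right) = 67 + 100 = 167$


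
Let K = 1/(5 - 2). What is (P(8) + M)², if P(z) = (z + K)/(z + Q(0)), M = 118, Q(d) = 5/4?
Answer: 174187204/12321 ≈ 14137.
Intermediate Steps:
Q(d) = 5/4 (Q(d) = 5*(¼) = 5/4)
K = ⅓ (K = 1/3 = ⅓ ≈ 0.33333)
P(z) = (⅓ + z)/(5/4 + z) (P(z) = (z + ⅓)/(z + 5/4) = (⅓ + z)/(5/4 + z))
(P(8) + M)² = (4*(1 + 3*8)/(3*(5 + 4*8)) + 118)² = (4*(1 + 24)/(3*(5 + 32)) + 118)² = ((4/3)*25/37 + 118)² = ((4/3)*(1/37)*25 + 118)² = (100/111 + 118)² = (13198/111)² = 174187204/12321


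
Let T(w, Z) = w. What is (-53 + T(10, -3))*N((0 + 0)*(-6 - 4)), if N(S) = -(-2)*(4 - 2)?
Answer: -172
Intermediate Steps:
N(S) = 4 (N(S) = -(-2)*2 = -1*(-4) = 4)
(-53 + T(10, -3))*N((0 + 0)*(-6 - 4)) = (-53 + 10)*4 = -43*4 = -172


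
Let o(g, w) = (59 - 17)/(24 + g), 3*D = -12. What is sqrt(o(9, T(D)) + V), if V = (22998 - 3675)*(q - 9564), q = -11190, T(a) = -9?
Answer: 2*I*sqrt(12131143607)/11 ≈ 20026.0*I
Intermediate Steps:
D = -4 (D = (1/3)*(-12) = -4)
o(g, w) = 42/(24 + g)
V = -401029542 (V = (22998 - 3675)*(-11190 - 9564) = 19323*(-20754) = -401029542)
sqrt(o(9, T(D)) + V) = sqrt(42/(24 + 9) - 401029542) = sqrt(42/33 - 401029542) = sqrt(42*(1/33) - 401029542) = sqrt(14/11 - 401029542) = sqrt(-4411324948/11) = 2*I*sqrt(12131143607)/11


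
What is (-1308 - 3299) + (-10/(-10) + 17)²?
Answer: -4283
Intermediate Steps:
(-1308 - 3299) + (-10/(-10) + 17)² = -4607 + (-10*(-⅒) + 17)² = -4607 + (1 + 17)² = -4607 + 18² = -4607 + 324 = -4283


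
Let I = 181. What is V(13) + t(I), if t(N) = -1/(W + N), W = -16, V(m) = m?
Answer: 2144/165 ≈ 12.994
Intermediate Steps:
t(N) = -1/(-16 + N)
V(13) + t(I) = 13 - 1/(-16 + 181) = 13 - 1/165 = 2144/165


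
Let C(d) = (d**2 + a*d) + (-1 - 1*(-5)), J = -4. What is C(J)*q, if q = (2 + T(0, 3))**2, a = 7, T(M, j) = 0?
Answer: -32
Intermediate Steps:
q = 4 (q = (2 + 0)**2 = 2**2 = 4)
C(d) = 4 + d**2 + 7*d (C(d) = (d**2 + 7*d) + (-1 - 1*(-5)) = (d**2 + 7*d) + (-1 + 5) = (d**2 + 7*d) + 4 = 4 + d**2 + 7*d)
C(J)*q = (4 + (-4)**2 + 7*(-4))*4 = (4 + 16 - 28)*4 = -8*4 = -32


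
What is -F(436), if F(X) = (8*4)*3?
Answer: -96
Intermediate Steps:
F(X) = 96 (F(X) = 32*3 = 96)
-F(436) = -1*96 = -96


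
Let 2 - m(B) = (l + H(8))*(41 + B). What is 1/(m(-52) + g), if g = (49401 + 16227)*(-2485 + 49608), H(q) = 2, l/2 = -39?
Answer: 1/3092587410 ≈ 3.2335e-10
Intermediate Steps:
l = -78 (l = 2*(-39) = -78)
m(B) = 3118 + 76*B (m(B) = 2 - (-78 + 2)*(41 + B) = 2 - (-76)*(41 + B) = 2 - (-3116 - 76*B) = 2 + (3116 + 76*B) = 3118 + 76*B)
g = 3092588244 (g = 65628*47123 = 3092588244)
1/(m(-52) + g) = 1/((3118 + 76*(-52)) + 3092588244) = 1/((3118 - 3952) + 3092588244) = 1/(-834 + 3092588244) = 1/3092587410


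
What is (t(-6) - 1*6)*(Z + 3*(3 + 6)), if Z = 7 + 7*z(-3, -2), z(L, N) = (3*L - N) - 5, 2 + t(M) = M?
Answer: 700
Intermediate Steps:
t(M) = -2 + M
z(L, N) = -5 - N + 3*L (z(L, N) = (-N + 3*L) - 5 = -5 - N + 3*L)
Z = -77 (Z = 7 + 7*(-5 - 1*(-2) + 3*(-3)) = 7 + 7*(-5 + 2 - 9) = 7 + 7*(-12) = 7 - 84 = -77)
(t(-6) - 1*6)*(Z + 3*(3 + 6)) = ((-2 - 6) - 1*6)*(-77 + 3*(3 + 6)) = (-8 - 6)*(-77 + 3*9) = -14*(-77 + 27) = -14*(-50) = 700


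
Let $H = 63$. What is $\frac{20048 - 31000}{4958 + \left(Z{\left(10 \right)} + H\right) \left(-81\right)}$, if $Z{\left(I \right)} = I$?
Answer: $\frac{10952}{955} \approx 11.468$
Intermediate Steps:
$\frac{20048 - 31000}{4958 + \left(Z{\left(10 \right)} + H\right) \left(-81\right)} = \frac{20048 - 31000}{4958 + \left(10 + 63\right) \left(-81\right)} = - \frac{10952}{4958 + 73 \left(-81\right)} = - \frac{10952}{4958 - 5913} = - \frac{10952}{-955} = \left(-10952\right) \left(- \frac{1}{955}\right) = \frac{10952}{955}$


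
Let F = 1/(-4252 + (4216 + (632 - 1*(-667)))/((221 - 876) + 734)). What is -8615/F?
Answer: 2846335695/79 ≈ 3.6030e+7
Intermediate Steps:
F = -79/330393 (F = 1/(-4252 + (4216 + (632 + 667))/(-655 + 734)) = 1/(-4252 + (4216 + 1299)/79) = 1/(-4252 + 5515*(1/79)) = 1/(-4252 + 5515/79) = 1/(-330393/79) = -79/330393 ≈ -0.00023911)
-8615/F = -8615/(-79/330393) = -8615*(-330393/79) = 2846335695/79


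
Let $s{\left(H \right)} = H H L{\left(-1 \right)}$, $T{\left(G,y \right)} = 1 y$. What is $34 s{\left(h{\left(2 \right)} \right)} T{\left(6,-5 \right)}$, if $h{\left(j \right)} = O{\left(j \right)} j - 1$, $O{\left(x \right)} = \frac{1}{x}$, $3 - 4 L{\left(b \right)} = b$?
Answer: $0$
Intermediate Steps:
$L{\left(b \right)} = \frac{3}{4} - \frac{b}{4}$
$T{\left(G,y \right)} = y$
$h{\left(j \right)} = 0$ ($h{\left(j \right)} = \frac{j}{j} - 1 = 1 - 1 = 0$)
$s{\left(H \right)} = H^{2}$ ($s{\left(H \right)} = H H \left(\frac{3}{4} - - \frac{1}{4}\right) = H^{2} \left(\frac{3}{4} + \frac{1}{4}\right) = H^{2} \cdot 1 = H^{2}$)
$34 s{\left(h{\left(2 \right)} \right)} T{\left(6,-5 \right)} = 34 \cdot 0^{2} \left(-5\right) = 34 \cdot 0 \left(-5\right) = 0 \left(-5\right) = 0$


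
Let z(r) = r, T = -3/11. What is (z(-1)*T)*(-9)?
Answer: -27/11 ≈ -2.4545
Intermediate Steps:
T = -3/11 (T = -3*1/11 = -3/11 ≈ -0.27273)
(z(-1)*T)*(-9) = -1*(-3/11)*(-9) = (3/11)*(-9) = -27/11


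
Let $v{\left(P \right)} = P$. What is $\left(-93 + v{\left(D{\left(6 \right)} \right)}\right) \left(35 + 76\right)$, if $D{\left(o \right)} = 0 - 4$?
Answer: $-10767$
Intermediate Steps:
$D{\left(o \right)} = -4$ ($D{\left(o \right)} = 0 - 4 = -4$)
$\left(-93 + v{\left(D{\left(6 \right)} \right)}\right) \left(35 + 76\right) = \left(-93 - 4\right) \left(35 + 76\right) = \left(-97\right) 111 = -10767$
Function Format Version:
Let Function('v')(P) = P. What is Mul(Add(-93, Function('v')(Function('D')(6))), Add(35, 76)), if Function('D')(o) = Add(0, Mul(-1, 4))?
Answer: -10767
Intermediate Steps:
Function('D')(o) = -4 (Function('D')(o) = Add(0, -4) = -4)
Mul(Add(-93, Function('v')(Function('D')(6))), Add(35, 76)) = Mul(Add(-93, -4), Add(35, 76)) = Mul(-97, 111) = -10767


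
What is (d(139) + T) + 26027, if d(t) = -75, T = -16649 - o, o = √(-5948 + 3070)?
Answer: 9303 - I*√2878 ≈ 9303.0 - 53.647*I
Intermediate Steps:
o = I*√2878 (o = √(-2878) = I*√2878 ≈ 53.647*I)
T = -16649 - I*√2878 ≈ -16649.0 - 53.647*I
(d(139) + T) + 26027 = (-75 + (-16649 - I*√2878)) + 26027 = (-16724 - I*√2878) + 26027 = 9303 - I*√2878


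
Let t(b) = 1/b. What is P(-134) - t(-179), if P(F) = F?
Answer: -23985/179 ≈ -133.99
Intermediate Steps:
P(-134) - t(-179) = -134 - 1/(-179) = -134 - 1*(-1/179) = -134 + 1/179 = -23985/179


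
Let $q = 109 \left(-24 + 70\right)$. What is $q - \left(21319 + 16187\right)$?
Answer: $-32492$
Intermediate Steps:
$q = 5014$ ($q = 109 \cdot 46 = 5014$)
$q - \left(21319 + 16187\right) = 5014 - \left(21319 + 16187\right) = 5014 - 37506 = -32492$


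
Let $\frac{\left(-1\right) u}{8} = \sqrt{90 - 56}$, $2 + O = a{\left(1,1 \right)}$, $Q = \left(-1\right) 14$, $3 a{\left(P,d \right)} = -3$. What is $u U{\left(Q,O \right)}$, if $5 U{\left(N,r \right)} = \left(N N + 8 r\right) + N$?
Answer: $- \frac{1264 \sqrt{34}}{5} \approx -1474.1$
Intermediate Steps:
$a{\left(P,d \right)} = -1$ ($a{\left(P,d \right)} = \frac{1}{3} \left(-3\right) = -1$)
$Q = -14$
$O = -3$ ($O = -2 - 1 = -3$)
$U{\left(N,r \right)} = \frac{N}{5} + \frac{N^{2}}{5} + \frac{8 r}{5}$ ($U{\left(N,r \right)} = \frac{\left(N N + 8 r\right) + N}{5} = \frac{\left(N^{2} + 8 r\right) + N}{5} = \frac{N + N^{2} + 8 r}{5} = \frac{N}{5} + \frac{N^{2}}{5} + \frac{8 r}{5}$)
$u = - 8 \sqrt{34}$ ($u = - 8 \sqrt{90 - 56} = - 8 \sqrt{34} \approx -46.648$)
$u U{\left(Q,O \right)} = - 8 \sqrt{34} \left(\frac{1}{5} \left(-14\right) + \frac{\left(-14\right)^{2}}{5} + \frac{8}{5} \left(-3\right)\right) = - 8 \sqrt{34} \left(- \frac{14}{5} + \frac{1}{5} \cdot 196 - \frac{24}{5}\right) = - 8 \sqrt{34} \left(- \frac{14}{5} + \frac{196}{5} - \frac{24}{5}\right) = - 8 \sqrt{34} \cdot \frac{158}{5} = - \frac{1264 \sqrt{34}}{5}$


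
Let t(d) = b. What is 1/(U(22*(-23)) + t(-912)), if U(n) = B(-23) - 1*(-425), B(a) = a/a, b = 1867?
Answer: 1/2293 ≈ 0.00043611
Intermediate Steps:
t(d) = 1867
B(a) = 1
U(n) = 426 (U(n) = 1 - 1*(-425) = 1 + 425 = 426)
1/(U(22*(-23)) + t(-912)) = 1/(426 + 1867) = 1/2293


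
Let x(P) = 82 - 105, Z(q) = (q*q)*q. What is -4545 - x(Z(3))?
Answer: -4522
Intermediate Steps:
Z(q) = q³ (Z(q) = q²*q = q³)
x(P) = -23
-4545 - x(Z(3)) = -4545 - 1*(-23) = -4545 + 23 = -4522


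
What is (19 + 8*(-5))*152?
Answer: -3192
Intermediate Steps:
(19 + 8*(-5))*152 = (19 - 40)*152 = -21*152 = -3192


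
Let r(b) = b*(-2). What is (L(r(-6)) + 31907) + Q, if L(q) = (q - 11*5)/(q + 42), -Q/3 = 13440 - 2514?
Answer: -47077/54 ≈ -871.80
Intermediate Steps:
Q = -32778 (Q = -3*(13440 - 2514) = -3*10926 = -32778)
r(b) = -2*b
L(q) = (-55 + q)/(42 + q) (L(q) = (q - 55)/(42 + q) = (-55 + q)/(42 + q))
(L(r(-6)) + 31907) + Q = ((-55 - 2*(-6))/(42 - 2*(-6)) + 31907) - 32778 = ((-55 + 12)/(42 + 12) + 31907) - 32778 = (-43/54 + 31907) - 32778 = 1722935/54 - 32778 = -47077/54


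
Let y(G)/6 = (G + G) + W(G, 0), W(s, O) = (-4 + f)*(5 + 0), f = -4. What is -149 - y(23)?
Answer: -185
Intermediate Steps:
W(s, O) = -40 (W(s, O) = (-4 - 4)*(5 + 0) = -8*5 = -40)
y(G) = -240 + 12*G (y(G) = 6*((G + G) - 40) = 6*(2*G - 40) = 6*(-40 + 2*G) = -240 + 12*G)
-149 - y(23) = -149 - (-240 + 12*23) = -149 - (-240 + 276) = -149 - 1*36 = -149 - 36 = -185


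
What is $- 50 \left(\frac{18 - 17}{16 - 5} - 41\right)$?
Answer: $\frac{22500}{11} \approx 2045.5$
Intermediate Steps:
$- 50 \left(\frac{18 - 17}{16 - 5} - 41\right) = - 50 \left(1 \cdot \frac{1}{11} - 41\right) = - 50 \left(\frac{1}{11} - 41\right) = \left(-50\right) \left(- \frac{450}{11}\right) = \frac{22500}{11}$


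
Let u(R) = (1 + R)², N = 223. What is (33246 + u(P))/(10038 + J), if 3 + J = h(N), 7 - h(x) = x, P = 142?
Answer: 53695/9819 ≈ 5.4685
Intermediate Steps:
h(x) = 7 - x
J = -219 (J = -3 + (7 - 1*223) = -3 + (7 - 223) = -3 - 216 = -219)
(33246 + u(P))/(10038 + J) = (33246 + (1 + 142)²)/(10038 - 219) = (33246 + 143²)/9819 = (33246 + 20449)*(1/9819) = 53695*(1/9819) = 53695/9819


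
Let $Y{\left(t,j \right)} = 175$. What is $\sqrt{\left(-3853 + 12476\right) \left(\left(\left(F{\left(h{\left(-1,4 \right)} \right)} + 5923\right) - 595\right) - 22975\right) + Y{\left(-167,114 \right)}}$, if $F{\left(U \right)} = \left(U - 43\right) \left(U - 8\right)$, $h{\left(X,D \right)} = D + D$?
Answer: $i \sqrt{152169906} \approx 12336.0 i$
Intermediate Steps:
$h{\left(X,D \right)} = 2 D$
$F{\left(U \right)} = \left(-43 + U\right) \left(-8 + U\right)$
$\sqrt{\left(-3853 + 12476\right) \left(\left(\left(F{\left(h{\left(-1,4 \right)} \right)} + 5923\right) - 595\right) - 22975\right) + Y{\left(-167,114 \right)}} = \sqrt{\left(-3853 + 12476\right) \left(\left(\left(\left(344 + \left(2 \cdot 4\right)^{2} - 51 \cdot 2 \cdot 4\right) + 5923\right) - 595\right) - 22975\right) + 175} = \sqrt{8623 \left(\left(\left(\left(344 + 8^{2} - 408\right) + 5923\right) - 595\right) - 22975\right) + 175} = \sqrt{8623 \left(\left(\left(\left(344 + 64 - 408\right) + 5923\right) - 595\right) - 22975\right) + 175} = \sqrt{8623 \left(\left(\left(0 + 5923\right) - 595\right) - 22975\right) + 175} = \sqrt{8623 \left(\left(5923 - 595\right) - 22975\right) + 175} = \sqrt{8623 \left(5328 - 22975\right) + 175} = \sqrt{8623 \left(-17647\right) + 175} = \sqrt{-152170081 + 175} = \sqrt{-152169906} = i \sqrt{152169906}$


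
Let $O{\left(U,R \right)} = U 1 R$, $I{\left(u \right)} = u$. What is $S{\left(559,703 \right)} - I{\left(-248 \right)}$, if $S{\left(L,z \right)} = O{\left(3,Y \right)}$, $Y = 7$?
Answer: $269$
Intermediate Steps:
$O{\left(U,R \right)} = R U$ ($O{\left(U,R \right)} = U R = R U$)
$S{\left(L,z \right)} = 21$ ($S{\left(L,z \right)} = 7 \cdot 3 = 21$)
$S{\left(559,703 \right)} - I{\left(-248 \right)} = 21 - -248 = 21 + 248 = 269$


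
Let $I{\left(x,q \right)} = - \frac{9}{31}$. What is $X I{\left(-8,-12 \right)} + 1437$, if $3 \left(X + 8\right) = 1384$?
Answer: $\frac{40467}{31} \approx 1305.4$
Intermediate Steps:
$X = \frac{1360}{3}$ ($X = -8 + \frac{1}{3} \cdot 1384 = -8 + \frac{1384}{3} = \frac{1360}{3} \approx 453.33$)
$I{\left(x,q \right)} = - \frac{9}{31}$ ($I{\left(x,q \right)} = \left(-9\right) \frac{1}{31} = - \frac{9}{31}$)
$X I{\left(-8,-12 \right)} + 1437 = \frac{1360}{3} \left(- \frac{9}{31}\right) + 1437 = - \frac{4080}{31} + 1437 = \frac{40467}{31}$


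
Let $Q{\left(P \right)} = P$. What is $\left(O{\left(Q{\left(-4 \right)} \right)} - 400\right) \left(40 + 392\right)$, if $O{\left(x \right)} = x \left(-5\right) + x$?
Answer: $-165888$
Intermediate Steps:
$O{\left(x \right)} = - 4 x$ ($O{\left(x \right)} = - 5 x + x = - 4 x$)
$\left(O{\left(Q{\left(-4 \right)} \right)} - 400\right) \left(40 + 392\right) = \left(\left(-4\right) \left(-4\right) - 400\right) \left(40 + 392\right) = \left(16 - 400\right) 432 = \left(-384\right) 432 = -165888$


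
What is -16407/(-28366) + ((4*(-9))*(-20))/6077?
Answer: 120128859/172380182 ≈ 0.69688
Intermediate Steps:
-16407/(-28366) + ((4*(-9))*(-20))/6077 = -16407*(-1/28366) - 36*(-20)*(1/6077) = 16407/28366 + 720*(1/6077) = 16407/28366 + 720/6077 = 120128859/172380182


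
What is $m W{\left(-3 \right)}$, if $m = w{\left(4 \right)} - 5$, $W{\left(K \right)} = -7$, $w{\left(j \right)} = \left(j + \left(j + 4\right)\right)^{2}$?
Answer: $-973$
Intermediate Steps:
$w{\left(j \right)} = \left(4 + 2 j\right)^{2}$ ($w{\left(j \right)} = \left(j + \left(4 + j\right)\right)^{2} = \left(4 + 2 j\right)^{2}$)
$m = 139$ ($m = 4 \left(2 + 4\right)^{2} - 5 = 4 \cdot 6^{2} - 5 = 4 \cdot 36 - 5 = 144 - 5 = 139$)
$m W{\left(-3 \right)} = 139 \left(-7\right) = -973$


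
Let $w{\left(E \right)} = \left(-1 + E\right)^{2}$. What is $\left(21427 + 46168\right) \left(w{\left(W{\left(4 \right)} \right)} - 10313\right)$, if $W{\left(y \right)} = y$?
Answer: $-696498880$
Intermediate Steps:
$\left(21427 + 46168\right) \left(w{\left(W{\left(4 \right)} \right)} - 10313\right) = \left(21427 + 46168\right) \left(\left(-1 + 4\right)^{2} - 10313\right) = 67595 \left(3^{2} - 10313\right) = 67595 \left(9 - 10313\right) = 67595 \left(-10304\right) = -696498880$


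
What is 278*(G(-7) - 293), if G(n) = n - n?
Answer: -81454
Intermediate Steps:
G(n) = 0
278*(G(-7) - 293) = 278*(0 - 293) = 278*(-293) = -81454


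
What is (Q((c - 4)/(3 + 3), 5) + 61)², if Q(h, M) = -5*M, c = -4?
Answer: 1296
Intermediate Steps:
(Q((c - 4)/(3 + 3), 5) + 61)² = (-5*5 + 61)² = (-25 + 61)² = 36² = 1296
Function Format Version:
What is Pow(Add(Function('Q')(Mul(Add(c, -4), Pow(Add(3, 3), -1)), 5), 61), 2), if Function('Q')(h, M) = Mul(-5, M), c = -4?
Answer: 1296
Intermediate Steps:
Pow(Add(Function('Q')(Mul(Add(c, -4), Pow(Add(3, 3), -1)), 5), 61), 2) = Pow(Add(Mul(-5, 5), 61), 2) = Pow(Add(-25, 61), 2) = Pow(36, 2) = 1296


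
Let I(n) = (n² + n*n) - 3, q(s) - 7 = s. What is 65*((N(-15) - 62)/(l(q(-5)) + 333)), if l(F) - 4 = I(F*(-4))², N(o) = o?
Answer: -5005/15962 ≈ -0.31356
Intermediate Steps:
q(s) = 7 + s
I(n) = -3 + 2*n² (I(n) = (n² + n²) - 3 = 2*n² - 3 = -3 + 2*n²)
l(F) = 4 + (-3 + 32*F²)² (l(F) = 4 + (-3 + 2*(F*(-4))²)² = 4 + (-3 + 2*(-4*F)²)² = 4 + (-3 + 2*(16*F²))² = 4 + (-3 + 32*F²)²)
65*((N(-15) - 62)/(l(q(-5)) + 333)) = 65*((-15 - 62)/((4 + (-3 + 32*(7 - 5)²)²) + 333)) = 65*(-77/((4 + (-3 + 32*2²)²) + 333)) = 65*(-77/((4 + (-3 + 32*4)²) + 333)) = 65*(-77/((4 + (-3 + 128)²) + 333)) = 65*(-77/((4 + 125²) + 333)) = 65*(-77/((4 + 15625) + 333)) = 65*(-77/(15629 + 333)) = 65*(-77/15962) = -5005/15962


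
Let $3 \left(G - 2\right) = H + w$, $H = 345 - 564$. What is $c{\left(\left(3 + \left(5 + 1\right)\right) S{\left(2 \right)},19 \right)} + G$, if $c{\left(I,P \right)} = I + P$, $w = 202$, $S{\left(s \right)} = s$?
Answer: $\frac{100}{3} \approx 33.333$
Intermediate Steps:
$H = -219$ ($H = 345 - 564 = -219$)
$G = - \frac{11}{3}$ ($G = 2 + \frac{-219 + 202}{3} = 2 + \frac{1}{3} \left(-17\right) = 2 - \frac{17}{3} = - \frac{11}{3} \approx -3.6667$)
$c{\left(\left(3 + \left(5 + 1\right)\right) S{\left(2 \right)},19 \right)} + G = \left(\left(3 + \left(5 + 1\right)\right) 2 + 19\right) - \frac{11}{3} = \left(\left(3 + 6\right) 2 + 19\right) - \frac{11}{3} = \left(9 \cdot 2 + 19\right) - \frac{11}{3} = \left(18 + 19\right) - \frac{11}{3} = 37 - \frac{11}{3} = \frac{100}{3}$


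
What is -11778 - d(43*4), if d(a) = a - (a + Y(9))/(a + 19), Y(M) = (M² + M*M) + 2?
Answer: -2282114/191 ≈ -11948.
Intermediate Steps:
Y(M) = 2 + 2*M² (Y(M) = (M² + M²) + 2 = 2*M² + 2 = 2 + 2*M²)
d(a) = a - (164 + a)/(19 + a) (d(a) = a - (a + (2 + 2*9²))/(a + 19) = a - (a + (2 + 2*81))/(19 + a) = a - (a + (2 + 162))/(19 + a) = a - (a + 164)/(19 + a) = a - (164 + a)/(19 + a))
-11778 - d(43*4) = -11778 - (-164 + (43*4)² + 18*(43*4))/(19 + 43*4) = -11778 - (-164 + 172² + 18*172)/(19 + 172) = -11778 - (-164 + 29584 + 3096)/191 = -11778 - 32516/191 = -2282114/191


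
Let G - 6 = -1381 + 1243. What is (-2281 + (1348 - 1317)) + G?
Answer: -2382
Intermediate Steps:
G = -132 (G = 6 + (-1381 + 1243) = 6 - 138 = -132)
(-2281 + (1348 - 1317)) + G = (-2281 + (1348 - 1317)) - 132 = (-2281 + 31) - 132 = -2250 - 132 = -2382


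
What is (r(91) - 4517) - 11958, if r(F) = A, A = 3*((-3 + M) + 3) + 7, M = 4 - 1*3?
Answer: -16465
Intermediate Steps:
M = 1 (M = 4 - 3 = 1)
A = 10 (A = 3*((-3 + 1) + 3) + 7 = 3*(-2 + 3) + 7 = 3*1 + 7 = 3 + 7 = 10)
r(F) = 10
(r(91) - 4517) - 11958 = (10 - 4517) - 11958 = -4507 - 11958 = -16465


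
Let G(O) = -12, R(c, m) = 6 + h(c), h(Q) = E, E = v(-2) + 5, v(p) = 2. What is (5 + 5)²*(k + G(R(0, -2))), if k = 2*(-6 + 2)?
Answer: -2000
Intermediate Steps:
E = 7 (E = 2 + 5 = 7)
h(Q) = 7
R(c, m) = 13 (R(c, m) = 6 + 7 = 13)
k = -8 (k = 2*(-4) = -8)
(5 + 5)²*(k + G(R(0, -2))) = (5 + 5)²*(-8 - 12) = 10²*(-20) = 100*(-20) = -2000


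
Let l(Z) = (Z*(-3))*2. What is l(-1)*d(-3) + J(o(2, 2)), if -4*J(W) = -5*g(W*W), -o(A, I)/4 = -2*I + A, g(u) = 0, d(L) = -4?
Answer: -24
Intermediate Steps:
l(Z) = -6*Z (l(Z) = -3*Z*2 = -6*Z)
o(A, I) = -4*A + 8*I (o(A, I) = -4*(-2*I + A) = -4*(A - 2*I) = -4*A + 8*I)
J(W) = 0 (J(W) = -(-5)*0/4 = -1/4*0 = 0)
l(-1)*d(-3) + J(o(2, 2)) = -6*(-1)*(-4) + 0 = 6*(-4) + 0 = -24 + 0 = -24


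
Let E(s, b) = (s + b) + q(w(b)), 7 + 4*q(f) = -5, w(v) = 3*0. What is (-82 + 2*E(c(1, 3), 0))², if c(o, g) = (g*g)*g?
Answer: 1156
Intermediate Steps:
w(v) = 0
c(o, g) = g³ (c(o, g) = g²*g = g³)
q(f) = -3 (q(f) = -7/4 + (¼)*(-5) = -7/4 - 5/4 = -3)
E(s, b) = -3 + b + s (E(s, b) = (s + b) - 3 = (b + s) - 3 = -3 + b + s)
(-82 + 2*E(c(1, 3), 0))² = (-82 + 2*(-3 + 0 + 3³))² = (-82 + 2*(-3 + 0 + 27))² = (-82 + 2*24)² = (-82 + 48)² = (-34)² = 1156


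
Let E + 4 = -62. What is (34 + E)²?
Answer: 1024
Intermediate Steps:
E = -66 (E = -4 - 62 = -66)
(34 + E)² = (34 - 66)² = (-32)² = 1024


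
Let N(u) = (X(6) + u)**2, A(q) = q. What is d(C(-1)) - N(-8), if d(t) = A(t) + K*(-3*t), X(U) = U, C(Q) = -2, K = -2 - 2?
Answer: -30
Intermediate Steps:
K = -4
N(u) = (6 + u)**2
d(t) = 13*t (d(t) = t - (-12)*t = t + 12*t = 13*t)
d(C(-1)) - N(-8) = 13*(-2) - (6 - 8)**2 = -26 - 1*(-2)**2 = -26 - 1*4 = -26 - 4 = -30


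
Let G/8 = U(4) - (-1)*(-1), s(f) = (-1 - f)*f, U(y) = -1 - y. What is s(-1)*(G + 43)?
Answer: 0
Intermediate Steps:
s(f) = f*(-1 - f)
G = -48 (G = 8*((-1 - 1*4) - (-1)*(-1)) = 8*((-1 - 4) - 1*1) = 8*(-5 - 1) = 8*(-6) = -48)
s(-1)*(G + 43) = (-1*(-1)*(1 - 1))*(-48 + 43) = -1*(-1)*0*(-5) = 0*(-5) = 0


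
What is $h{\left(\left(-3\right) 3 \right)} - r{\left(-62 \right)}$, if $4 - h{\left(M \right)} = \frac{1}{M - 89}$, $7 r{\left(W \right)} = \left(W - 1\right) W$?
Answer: $- \frac{54291}{98} \approx -553.99$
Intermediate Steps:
$r{\left(W \right)} = \frac{W \left(-1 + W\right)}{7}$ ($r{\left(W \right)} = \frac{\left(W - 1\right) W}{7} = \frac{\left(-1 + W\right) W}{7} = \frac{W \left(-1 + W\right)}{7}$)
$h{\left(M \right)} = 4 - \frac{1}{-89 + M}$ ($h{\left(M \right)} = 4 - \frac{1}{M - 89} = 4 - \frac{1}{-89 + M}$)
$h{\left(\left(-3\right) 3 \right)} - r{\left(-62 \right)} = \frac{-357 + 4 \left(\left(-3\right) 3\right)}{-89 - 9} - \frac{1}{7} \left(-62\right) \left(-1 - 62\right) = \frac{-357 + 4 \left(-9\right)}{-89 - 9} - \frac{1}{7} \left(-62\right) \left(-63\right) = \frac{-357 - 36}{-98} - 558 = \left(- \frac{1}{98}\right) \left(-393\right) - 558 = \frac{393}{98} - 558 = - \frac{54291}{98}$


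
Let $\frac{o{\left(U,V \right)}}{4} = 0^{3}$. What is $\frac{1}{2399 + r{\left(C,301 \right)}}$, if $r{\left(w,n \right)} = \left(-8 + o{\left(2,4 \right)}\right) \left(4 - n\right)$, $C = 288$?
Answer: $\frac{1}{4775} \approx 0.00020942$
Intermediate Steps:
$o{\left(U,V \right)} = 0$ ($o{\left(U,V \right)} = 4 \cdot 0^{3} = 4 \cdot 0 = 0$)
$r{\left(w,n \right)} = -32 + 8 n$ ($r{\left(w,n \right)} = \left(-8 + 0\right) \left(4 - n\right) = - 8 \left(4 - n\right) = -32 + 8 n$)
$\frac{1}{2399 + r{\left(C,301 \right)}} = \frac{1}{2399 + \left(-32 + 8 \cdot 301\right)} = \frac{1}{2399 + \left(-32 + 2408\right)} = \frac{1}{2399 + 2376} = \frac{1}{4775}$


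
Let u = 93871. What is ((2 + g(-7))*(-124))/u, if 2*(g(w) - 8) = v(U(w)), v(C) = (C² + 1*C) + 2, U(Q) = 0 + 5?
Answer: -3224/93871 ≈ -0.034345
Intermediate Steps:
U(Q) = 5
v(C) = 2 + C + C² (v(C) = (C² + C) + 2 = (C + C²) + 2 = 2 + C + C²)
g(w) = 24 (g(w) = 8 + (2 + 5 + 5²)/2 = 8 + (2 + 5 + 25)/2 = 8 + (½)*32 = 8 + 16 = 24)
((2 + g(-7))*(-124))/u = ((2 + 24)*(-124))/93871 = (26*(-124))*(1/93871) = -3224*1/93871 = -3224/93871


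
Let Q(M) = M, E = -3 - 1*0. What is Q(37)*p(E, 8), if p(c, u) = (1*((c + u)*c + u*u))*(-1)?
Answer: -1813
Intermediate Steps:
E = -3 (E = -3 + 0 = -3)
p(c, u) = -u² - c*(c + u) (p(c, u) = (1*(c*(c + u) + u²))*(-1) = (1*(u² + c*(c + u)))*(-1) = (u² + c*(c + u))*(-1) = -u² - c*(c + u))
Q(37)*p(E, 8) = 37*(-1*(-3)² - 1*8² - 1*(-3)*8) = 37*(-1*9 - 1*64 + 24) = 37*(-9 - 64 + 24) = 37*(-49) = -1813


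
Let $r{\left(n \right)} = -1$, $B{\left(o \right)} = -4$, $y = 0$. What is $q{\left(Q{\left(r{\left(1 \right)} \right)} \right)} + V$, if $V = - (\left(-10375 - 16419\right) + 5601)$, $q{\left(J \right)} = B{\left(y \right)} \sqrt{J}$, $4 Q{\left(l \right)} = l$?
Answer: $21193 - 2 i \approx 21193.0 - 2.0 i$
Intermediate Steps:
$Q{\left(l \right)} = \frac{l}{4}$
$q{\left(J \right)} = - 4 \sqrt{J}$
$V = 21193$ ($V = - (-26794 + 5601) = \left(-1\right) \left(-21193\right) = 21193$)
$q{\left(Q{\left(r{\left(1 \right)} \right)} \right)} + V = - 4 \sqrt{\frac{1}{4} \left(-1\right)} + 21193 = - 4 \sqrt{- \frac{1}{4}} + 21193 = - 4 \frac{i}{2} + 21193 = - 2 i + 21193 = 21193 - 2 i$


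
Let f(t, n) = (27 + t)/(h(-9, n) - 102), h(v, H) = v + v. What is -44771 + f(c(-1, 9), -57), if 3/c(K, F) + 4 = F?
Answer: -4477123/100 ≈ -44771.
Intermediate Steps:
h(v, H) = 2*v
c(K, F) = 3/(-4 + F)
f(t, n) = -9/40 - t/120 (f(t, n) = (27 + t)/(2*(-9) - 102) = (27 + t)/(-18 - 102) = (27 + t)/(-120) = (27 + t)*(-1/120) = -9/40 - t/120)
-44771 + f(c(-1, 9), -57) = -44771 + (-9/40 - 1/(40*(-4 + 9))) = -44771 + (-9/40 - 1/(40*5)) = -44771 + (-9/40 - 1/120*3/5) = -44771 + (-9/40 - 1/200) = -44771 - 23/100 = -4477123/100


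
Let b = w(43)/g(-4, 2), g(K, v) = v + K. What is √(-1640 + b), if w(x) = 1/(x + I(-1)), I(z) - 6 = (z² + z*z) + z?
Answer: I*√164001/10 ≈ 40.497*I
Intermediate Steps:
I(z) = 6 + z + 2*z² (I(z) = 6 + ((z² + z*z) + z) = 6 + ((z² + z²) + z) = 6 + (2*z² + z) = 6 + (z + 2*z²) = 6 + z + 2*z²)
g(K, v) = K + v
w(x) = 1/(7 + x) (w(x) = 1/(x + (6 - 1 + 2*(-1)²)) = 1/(x + (6 - 1 + 2*1)) = 1/(x + (6 - 1 + 2)) = 1/(x + 7) = 1/(7 + x))
b = -1/100 (b = 1/((7 + 43)*(-4 + 2)) = 1/(50*(-2)) = (1/50)*(-½) = -1/100 ≈ -0.010000)
√(-1640 + b) = √(-1640 - 1/100) = √(-164001/100) = I*√164001/10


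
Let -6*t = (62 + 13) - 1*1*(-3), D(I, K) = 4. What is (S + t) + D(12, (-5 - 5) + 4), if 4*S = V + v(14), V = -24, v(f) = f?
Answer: -23/2 ≈ -11.500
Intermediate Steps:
t = -13 (t = -((62 + 13) - 1*1*(-3))/6 = -(75 - 1*(-3))/6 = -(75 + 3)/6 = -1/6*78 = -13)
S = -5/2 (S = (-24 + 14)/4 = (1/4)*(-10) = -5/2 ≈ -2.5000)
(S + t) + D(12, (-5 - 5) + 4) = (-5/2 - 13) + 4 = -31/2 + 4 = -23/2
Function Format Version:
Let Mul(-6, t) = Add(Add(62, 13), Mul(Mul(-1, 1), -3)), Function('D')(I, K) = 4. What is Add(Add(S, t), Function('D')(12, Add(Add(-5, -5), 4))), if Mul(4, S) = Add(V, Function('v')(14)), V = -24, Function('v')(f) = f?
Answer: Rational(-23, 2) ≈ -11.500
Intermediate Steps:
t = -13 (t = Mul(Rational(-1, 6), Add(Add(62, 13), Mul(Mul(-1, 1), -3))) = Mul(Rational(-1, 6), Add(75, Mul(-1, -3))) = Mul(Rational(-1, 6), Add(75, 3)) = Mul(Rational(-1, 6), 78) = -13)
S = Rational(-5, 2) (S = Mul(Rational(1, 4), Add(-24, 14)) = Mul(Rational(1, 4), -10) = Rational(-5, 2) ≈ -2.5000)
Add(Add(S, t), Function('D')(12, Add(Add(-5, -5), 4))) = Add(Add(Rational(-5, 2), -13), 4) = Add(Rational(-31, 2), 4) = Rational(-23, 2)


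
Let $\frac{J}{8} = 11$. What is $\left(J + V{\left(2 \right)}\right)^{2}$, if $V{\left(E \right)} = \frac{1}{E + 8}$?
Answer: $\frac{776161}{100} \approx 7761.6$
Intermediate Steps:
$V{\left(E \right)} = \frac{1}{8 + E}$
$J = 88$ ($J = 8 \cdot 11 = 88$)
$\left(J + V{\left(2 \right)}\right)^{2} = \left(88 + \frac{1}{8 + 2}\right)^{2} = \left(88 + \frac{1}{10}\right)^{2} = \left(\frac{881}{10}\right)^{2} = \frac{776161}{100}$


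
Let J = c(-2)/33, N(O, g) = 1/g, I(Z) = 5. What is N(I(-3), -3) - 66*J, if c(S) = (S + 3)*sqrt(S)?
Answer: -1/3 - 2*I*sqrt(2) ≈ -0.33333 - 2.8284*I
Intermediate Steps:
c(S) = sqrt(S)*(3 + S) (c(S) = (3 + S)*sqrt(S) = sqrt(S)*(3 + S))
J = I*sqrt(2)/33 (J = (sqrt(-2)*(3 - 2))/33 = ((I*sqrt(2))*1)*(1/33) = (I*sqrt(2))*(1/33) = I*sqrt(2)/33 ≈ 0.042855*I)
N(I(-3), -3) - 66*J = 1/(-3) - 2*I*sqrt(2) = -1/3 - 2*I*sqrt(2)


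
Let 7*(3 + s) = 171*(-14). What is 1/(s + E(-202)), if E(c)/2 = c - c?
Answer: -1/345 ≈ -0.0028986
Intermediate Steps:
E(c) = 0 (E(c) = 2*(c - c) = 2*0 = 0)
s = -345 (s = -3 + (171*(-14))/7 = -3 + (⅐)*(-2394) = -3 - 342 = -345)
1/(s + E(-202)) = 1/(-345 + 0) = 1/(-345) = -1/345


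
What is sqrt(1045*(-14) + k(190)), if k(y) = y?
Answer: 38*I*sqrt(10) ≈ 120.17*I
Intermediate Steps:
sqrt(1045*(-14) + k(190)) = sqrt(1045*(-14) + 190) = sqrt(-14630 + 190) = sqrt(-14440) = 38*I*sqrt(10)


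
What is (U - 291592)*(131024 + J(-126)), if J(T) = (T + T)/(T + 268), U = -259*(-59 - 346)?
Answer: -1736763404866/71 ≈ -2.4461e+10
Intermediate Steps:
U = 104895 (U = -259*(-405) = 104895)
J(T) = 2*T/(268 + T) (J(T) = (2*T)/(268 + T) = 2*T/(268 + T))
(U - 291592)*(131024 + J(-126)) = (104895 - 291592)*(131024 + 2*(-126)/(268 - 126)) = -186697*(131024 + 2*(-126)/142) = -186697*(131024 + 2*(-126)*(1/142)) = -186697*(131024 - 126/71) = -186697*9302578/71 = -1736763404866/71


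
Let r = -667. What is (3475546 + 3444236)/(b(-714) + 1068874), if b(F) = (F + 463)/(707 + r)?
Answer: 276791280/42754709 ≈ 6.4739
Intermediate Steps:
b(F) = 463/40 + F/40 (b(F) = (F + 463)/(707 - 667) = (463 + F)/40 = (463 + F)*(1/40) = 463/40 + F/40)
(3475546 + 3444236)/(b(-714) + 1068874) = (3475546 + 3444236)/((463/40 + (1/40)*(-714)) + 1068874) = 6919782/((463/40 - 357/20) + 1068874) = 6919782/(-251/40 + 1068874) = 6919782/(42754709/40) = 6919782*(40/42754709) = 276791280/42754709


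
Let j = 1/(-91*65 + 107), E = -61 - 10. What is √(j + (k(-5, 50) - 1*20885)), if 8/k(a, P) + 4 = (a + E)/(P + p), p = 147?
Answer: I*√3275388231/396 ≈ 144.52*I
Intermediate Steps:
E = -71
k(a, P) = 8/(-4 + (-71 + a)/(147 + P)) (k(a, P) = 8/(-4 + (a - 71)/(P + 147)) = 8/(-4 + (-71 + a)/(147 + P)))
j = -1/5808 (j = 1/(-5915 + 107) = 1/(-5808) = -1/5808 ≈ -0.00017218)
√(j + (k(-5, 50) - 1*20885)) = √(-1/5808 + (8*(147 + 50)/(-659 - 5 - 4*50) - 1*20885)) = √(-1/5808 + (8*197/(-659 - 5 - 200) - 20885)) = √(-1/5808 + (8*197/(-864) - 20885)) = √(-1/5808 + (8*(-1/864)*197 - 20885)) = √(-1/5808 + (-197/108 - 20885)) = √(-1/5808 - 2255777/108) = √(-1091796077/52272) = I*√3275388231/396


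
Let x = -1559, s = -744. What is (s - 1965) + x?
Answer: -4268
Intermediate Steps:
(s - 1965) + x = (-744 - 1965) - 1559 = -2709 - 1559 = -4268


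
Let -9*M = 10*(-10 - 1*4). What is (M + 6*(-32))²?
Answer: 2521744/81 ≈ 31133.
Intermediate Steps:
M = 140/9 (M = -10*(-10 - 1*4)/9 = -10*(-10 - 4)/9 = -10*(-14)/9 = -⅑*(-140) = 140/9 ≈ 15.556)
(M + 6*(-32))² = (140/9 + 6*(-32))² = (140/9 - 192)² = (-1588/9)² = 2521744/81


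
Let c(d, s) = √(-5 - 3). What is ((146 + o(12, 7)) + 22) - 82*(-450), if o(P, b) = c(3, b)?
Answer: 37068 + 2*I*√2 ≈ 37068.0 + 2.8284*I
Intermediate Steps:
c(d, s) = 2*I*√2 (c(d, s) = √(-8) = 2*I*√2)
o(P, b) = 2*I*√2
((146 + o(12, 7)) + 22) - 82*(-450) = ((146 + 2*I*√2) + 22) - 82*(-450) = (168 + 2*I*√2) + 36900 = 37068 + 2*I*√2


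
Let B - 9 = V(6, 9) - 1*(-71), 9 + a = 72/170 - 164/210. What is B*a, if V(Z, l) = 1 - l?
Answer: -400872/595 ≈ -673.73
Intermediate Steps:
a = -16703/1785 (a = -9 + (72/170 - 164/210) = -9 + (72*(1/170) - 164*1/210) = -9 + (36/85 - 82/105) = -9 - 638/1785 = -16703/1785 ≈ -9.3574)
B = 72 (B = 9 + ((1 - 1*9) - 1*(-71)) = 9 + ((1 - 9) + 71) = 9 + (-8 + 71) = 9 + 63 = 72)
B*a = 72*(-16703/1785) = -400872/595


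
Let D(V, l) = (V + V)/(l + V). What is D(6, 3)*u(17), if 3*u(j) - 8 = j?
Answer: 100/9 ≈ 11.111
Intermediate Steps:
D(V, l) = 2*V/(V + l) (D(V, l) = (2*V)/(V + l) = 2*V/(V + l))
u(j) = 8/3 + j/3
D(6, 3)*u(17) = (2*6/(6 + 3))*(8/3 + (⅓)*17) = (2*6/9)*(8/3 + 17/3) = (2*6*(⅑))*(25/3) = (4/3)*(25/3) = 100/9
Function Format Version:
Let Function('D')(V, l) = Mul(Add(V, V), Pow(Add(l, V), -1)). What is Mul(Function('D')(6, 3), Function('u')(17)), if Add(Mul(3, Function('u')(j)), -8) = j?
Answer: Rational(100, 9) ≈ 11.111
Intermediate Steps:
Function('D')(V, l) = Mul(2, V, Pow(Add(V, l), -1)) (Function('D')(V, l) = Mul(Mul(2, V), Pow(Add(V, l), -1)) = Mul(2, V, Pow(Add(V, l), -1)))
Function('u')(j) = Add(Rational(8, 3), Mul(Rational(1, 3), j))
Mul(Function('D')(6, 3), Function('u')(17)) = Mul(Mul(2, 6, Pow(Add(6, 3), -1)), Add(Rational(8, 3), Mul(Rational(1, 3), 17))) = Mul(Mul(2, 6, Pow(9, -1)), Add(Rational(8, 3), Rational(17, 3))) = Mul(Mul(2, 6, Rational(1, 9)), Rational(25, 3)) = Mul(Rational(4, 3), Rational(25, 3)) = Rational(100, 9)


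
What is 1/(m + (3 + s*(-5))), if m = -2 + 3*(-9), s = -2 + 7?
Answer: -1/51 ≈ -0.019608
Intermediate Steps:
s = 5
m = -29 (m = -2 - 27 = -29)
1/(m + (3 + s*(-5))) = 1/(-29 + (3 + 5*(-5))) = 1/(-29 + (3 - 25)) = 1/(-29 - 22) = 1/(-51) = -1/51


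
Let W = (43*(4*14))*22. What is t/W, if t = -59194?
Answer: -29597/26488 ≈ -1.1174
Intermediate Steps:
W = 52976 (W = (43*56)*22 = 2408*22 = 52976)
t/W = -59194/52976 = -59194*1/52976 = -29597/26488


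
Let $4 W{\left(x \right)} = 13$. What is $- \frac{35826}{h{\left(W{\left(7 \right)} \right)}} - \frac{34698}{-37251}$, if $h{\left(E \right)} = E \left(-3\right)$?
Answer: $\frac{593285614}{161421} \approx 3675.4$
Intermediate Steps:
$W{\left(x \right)} = \frac{13}{4}$ ($W{\left(x \right)} = \frac{1}{4} \cdot 13 = \frac{13}{4}$)
$h{\left(E \right)} = - 3 E$
$- \frac{35826}{h{\left(W{\left(7 \right)} \right)}} - \frac{34698}{-37251} = - \frac{35826}{\left(-3\right) \frac{13}{4}} - \frac{34698}{-37251} = - \frac{35826}{- \frac{39}{4}} - - \frac{11566}{12417} = \left(-35826\right) \left(- \frac{4}{39}\right) + \frac{11566}{12417} = \frac{47768}{13} + \frac{11566}{12417} = \frac{593285614}{161421}$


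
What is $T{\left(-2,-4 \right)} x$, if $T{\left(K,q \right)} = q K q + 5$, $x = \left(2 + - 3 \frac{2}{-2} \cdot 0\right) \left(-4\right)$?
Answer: $216$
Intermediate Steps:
$x = -8$ ($x = \left(2 + - 3 \cdot 2 \left(- \frac{1}{2}\right) 0\right) \left(-4\right) = \left(2 + \left(-3\right) \left(-1\right) 0\right) \left(-4\right) = \left(2 + 3 \cdot 0\right) \left(-4\right) = \left(2 + 0\right) \left(-4\right) = 2 \left(-4\right) = -8$)
$T{\left(K,q \right)} = 5 + K q^{2}$ ($T{\left(K,q \right)} = K q q + 5 = K q^{2} + 5 = 5 + K q^{2}$)
$T{\left(-2,-4 \right)} x = \left(5 - 2 \left(-4\right)^{2}\right) \left(-8\right) = \left(5 - 32\right) \left(-8\right) = \left(-27\right) \left(-8\right) = 216$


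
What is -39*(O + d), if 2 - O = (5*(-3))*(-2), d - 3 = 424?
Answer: -15561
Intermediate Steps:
d = 427 (d = 3 + 424 = 427)
O = -28 (O = 2 - 5*(-3)*(-2) = 2 - (-15)*(-2) = 2 - 1*30 = 2 - 30 = -28)
-39*(O + d) = -39*(-28 + 427) = -39*399 = -15561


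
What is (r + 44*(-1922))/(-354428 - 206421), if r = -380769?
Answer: 465337/560849 ≈ 0.82970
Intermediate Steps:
(r + 44*(-1922))/(-354428 - 206421) = (-380769 + 44*(-1922))/(-354428 - 206421) = (-380769 - 84568)/(-560849) = -465337*(-1/560849) = 465337/560849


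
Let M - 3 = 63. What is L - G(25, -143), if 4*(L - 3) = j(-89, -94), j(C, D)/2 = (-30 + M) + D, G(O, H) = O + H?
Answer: 92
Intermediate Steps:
M = 66 (M = 3 + 63 = 66)
G(O, H) = H + O
j(C, D) = 72 + 2*D (j(C, D) = 2*((-30 + 66) + D) = 2*(36 + D) = 72 + 2*D)
L = -26 (L = 3 + (72 + 2*(-94))/4 = 3 + (72 - 188)/4 = 3 + (¼)*(-116) = 3 - 29 = -26)
L - G(25, -143) = -26 - (-143 + 25) = -26 - 1*(-118) = -26 + 118 = 92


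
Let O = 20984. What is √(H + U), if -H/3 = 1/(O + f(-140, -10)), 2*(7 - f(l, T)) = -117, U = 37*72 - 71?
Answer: 3*√56736303079/14033 ≈ 50.922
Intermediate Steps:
U = 2593 (U = 2664 - 71 = 2593)
f(l, T) = 131/2 (f(l, T) = 7 - ½*(-117) = 7 + 117/2 = 131/2)
H = -2/14033 (H = -3/(20984 + 131/2) = -3/42099/2 = -3*2/42099 = -2/14033 ≈ -0.00014252)
√(H + U) = √(-2/14033 + 2593) = √(36387567/14033) = 3*√56736303079/14033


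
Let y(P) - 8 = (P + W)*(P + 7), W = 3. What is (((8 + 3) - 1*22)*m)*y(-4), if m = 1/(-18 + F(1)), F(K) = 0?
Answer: 55/18 ≈ 3.0556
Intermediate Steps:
m = -1/18 (m = 1/(-18 + 0) = 1/(-18) = -1/18 ≈ -0.055556)
y(P) = 8 + (3 + P)*(7 + P) (y(P) = 8 + (P + 3)*(P + 7) = 8 + (3 + P)*(7 + P))
(((8 + 3) - 1*22)*m)*y(-4) = (((8 + 3) - 1*22)*(-1/18))*(29 + (-4)**2 + 10*(-4)) = ((11 - 22)*(-1/18))*(29 + 16 - 40) = -11*(-1/18)*5 = (11/18)*5 = 55/18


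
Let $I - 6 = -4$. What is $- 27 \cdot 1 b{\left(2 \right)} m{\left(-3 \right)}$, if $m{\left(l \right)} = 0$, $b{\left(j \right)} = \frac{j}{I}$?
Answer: $0$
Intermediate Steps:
$I = 2$ ($I = 6 - 4 = 2$)
$b{\left(j \right)} = \frac{j}{2}$
$- 27 \cdot 1 b{\left(2 \right)} m{\left(-3 \right)} = - 27 \cdot 1 \cdot \frac{1}{2} \cdot 2 \cdot 0 = - 27 \cdot 1 \cdot 1 \cdot 0 = - 27 \cdot 1 \cdot 0 = \left(-27\right) 0 = 0$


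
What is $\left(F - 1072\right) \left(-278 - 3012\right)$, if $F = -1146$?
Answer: $7297220$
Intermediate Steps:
$\left(F - 1072\right) \left(-278 - 3012\right) = \left(-1146 - 1072\right) \left(-278 - 3012\right) = \left(-2218\right) \left(-3290\right) = 7297220$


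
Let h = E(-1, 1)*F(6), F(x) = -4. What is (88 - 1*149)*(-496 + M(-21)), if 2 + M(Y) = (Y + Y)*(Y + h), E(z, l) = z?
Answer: -13176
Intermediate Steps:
h = 4 (h = -1*(-4) = 4)
M(Y) = -2 + 2*Y*(4 + Y) (M(Y) = -2 + (Y + Y)*(Y + 4) = -2 + (2*Y)*(4 + Y) = -2 + 2*Y*(4 + Y))
(88 - 1*149)*(-496 + M(-21)) = (88 - 1*149)*(-496 + (-2 + 2*(-21)**2 + 8*(-21))) = (88 - 149)*(-496 + (-2 + 2*441 - 168)) = -61*(-496 + (-2 + 882 - 168)) = -61*(-496 + 712) = -61*216 = -13176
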